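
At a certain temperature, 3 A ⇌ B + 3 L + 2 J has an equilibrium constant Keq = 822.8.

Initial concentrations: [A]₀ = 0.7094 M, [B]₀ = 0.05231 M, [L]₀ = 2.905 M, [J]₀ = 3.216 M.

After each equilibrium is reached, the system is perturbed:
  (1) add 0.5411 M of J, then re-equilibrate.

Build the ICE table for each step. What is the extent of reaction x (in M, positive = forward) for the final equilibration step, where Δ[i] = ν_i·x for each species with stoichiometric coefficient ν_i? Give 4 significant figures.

x = -0.009263 M

Q₀ = 37.15 vs Keq = 822.8 ⇒ Q<K, forward
Step 1:
                    A           B           L           J
  Initial      0.7094     0.05231       2.905       3.216
  Change      -0.2967      0.0989      0.2967      0.1978
  Equil        0.4127      0.1512       3.202       3.414
  solve Keq expr → x = 0.0989; check Q = 822.8
Then add 0.5411 M of J.
Step 2:
                    A           B           L           J
  Initial      0.4127      0.1512       3.202       3.955
  Change      0.02779   -0.009263    -0.02779    -0.01853
  Equil        0.4405      0.1419       3.174       3.936
  solve Keq expr → x = -0.009263; check Q = 822.8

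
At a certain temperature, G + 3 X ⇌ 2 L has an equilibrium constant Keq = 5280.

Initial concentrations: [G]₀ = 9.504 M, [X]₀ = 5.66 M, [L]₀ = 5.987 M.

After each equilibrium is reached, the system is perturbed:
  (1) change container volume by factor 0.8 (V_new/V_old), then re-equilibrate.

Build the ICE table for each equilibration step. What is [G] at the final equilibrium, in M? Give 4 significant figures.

[G]_eq = 9.569 M

Q₀ = 0.0208 vs Keq = 5280 ⇒ Q<K, forward
Step 1:
                    G           X           L
  Initial       9.504        5.66       5.987
  Change       -1.843      -5.528       3.685
  Equil         7.661      0.1322       9.672
  solve Keq expr → x = 1.843; check Q = 5280
Then change container volume by factor 0.8 (V_new/V_old).
Step 2:
                    G           X           L
  Initial       9.577      0.1653       12.09
  Change    -0.007564    -0.02269     0.01513
  Equil         9.569      0.1426       12.11
  solve Keq expr → x = 0.007564; check Q = 5280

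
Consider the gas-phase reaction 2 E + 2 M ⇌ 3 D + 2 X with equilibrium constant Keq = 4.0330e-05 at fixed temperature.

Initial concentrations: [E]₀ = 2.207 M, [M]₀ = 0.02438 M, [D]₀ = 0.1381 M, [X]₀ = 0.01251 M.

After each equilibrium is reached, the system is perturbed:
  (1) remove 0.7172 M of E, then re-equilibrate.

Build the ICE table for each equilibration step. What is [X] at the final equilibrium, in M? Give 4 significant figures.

[X]_eq = 0.006291 M

Q₀ = 1.4237e-04 vs Keq = 4.0330e-05 ⇒ Q>K, reverse
Step 1:
                    E           M           D           X
  init          2.207     0.02438      0.1381     0.01251
  Δ          0.004146    0.004146   -0.006219   -0.004146
  eq            2.211     0.02853      0.1319    0.008364
  solve Keq expr → x = -0.002073; check Q = 4.0330e-05
Then remove 0.7172 M of E.
Step 2:
                    E           M           D           X
  init          1.494     0.02853      0.1319    0.008364
  Δ          0.002073    0.002073   -0.003109   -0.002073
  eq            1.496      0.0306      0.1288    0.006291
  solve Keq expr → x = -0.001036; check Q = 4.0330e-05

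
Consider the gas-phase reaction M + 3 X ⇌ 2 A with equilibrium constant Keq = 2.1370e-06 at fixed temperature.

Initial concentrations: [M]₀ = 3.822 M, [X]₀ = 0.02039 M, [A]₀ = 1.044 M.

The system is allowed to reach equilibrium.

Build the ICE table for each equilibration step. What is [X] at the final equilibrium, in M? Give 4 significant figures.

Q₀ = 3.3640e+04 vs Keq = 2.1370e-06 ⇒ Q>K, reverse
Step 1:
                  M         X         A
  init        3.822   0.02039     1.044
  Δ           0.519     1.557    -1.038
  eq          4.341     1.577  0.006034
  solve Keq expr → x = -0.519; check Q = 2.1370e-06

[X]_eq = 1.577 M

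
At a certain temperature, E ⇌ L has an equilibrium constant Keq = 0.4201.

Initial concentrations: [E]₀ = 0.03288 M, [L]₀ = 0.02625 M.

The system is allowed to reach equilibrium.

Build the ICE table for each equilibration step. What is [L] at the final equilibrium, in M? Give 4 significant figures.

[L]_eq = 0.01749 M

Q₀ = 0.7984 vs Keq = 0.4201 ⇒ Q>K, reverse
Step 1:
                    E           L
  init        0.03288     0.02625
  Δ          0.008758   -0.008758
  eq          0.04164     0.01749
  solve Keq expr → x = -0.008758; check Q = 0.4201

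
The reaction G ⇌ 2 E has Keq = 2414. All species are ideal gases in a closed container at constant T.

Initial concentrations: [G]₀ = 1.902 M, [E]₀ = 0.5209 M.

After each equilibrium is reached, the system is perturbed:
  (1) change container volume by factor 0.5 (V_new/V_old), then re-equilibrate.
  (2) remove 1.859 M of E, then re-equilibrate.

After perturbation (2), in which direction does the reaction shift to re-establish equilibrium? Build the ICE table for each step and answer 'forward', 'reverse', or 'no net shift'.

Direction: forward

Q₀ = 0.1427 vs Keq = 2414 ⇒ Q<K, forward
Step 1:
                   G          E
  I            1.902     0.5209
  C           -1.894      3.789
  E         0.007693       4.31
  solve Keq expr → x = 1.894; check Q = 2414
Then change container volume by factor 0.5 (V_new/V_old).
Step 2:
                   G          E
  I          0.01539      8.619
  C          0.01517   -0.03034
  E          0.03056      8.589
  solve Keq expr → x = -0.01517; check Q = 2414
Then remove 1.859 M of E.
Step 3:
                   G          E
  I          0.03056       6.73
  C         -0.01167    0.02333
  E          0.01889      6.753
  solve Keq expr → x = 0.01167; check Q = 2414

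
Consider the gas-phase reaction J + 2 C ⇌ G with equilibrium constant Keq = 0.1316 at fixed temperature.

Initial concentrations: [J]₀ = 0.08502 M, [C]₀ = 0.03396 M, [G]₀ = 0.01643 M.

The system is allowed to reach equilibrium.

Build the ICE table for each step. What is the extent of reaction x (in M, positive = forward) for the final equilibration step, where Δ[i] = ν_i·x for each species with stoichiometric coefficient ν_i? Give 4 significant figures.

x = -0.01637 M

Q₀ = 167.6 vs Keq = 0.1316 ⇒ Q>K, reverse
Step 1:
                    J           C           G
  I           0.08502     0.03396     0.01643
  C           0.01637     0.03274    -0.01637
  E            0.1014      0.0667  5.9364e-05
  solve Keq expr → x = -0.01637; check Q = 0.1316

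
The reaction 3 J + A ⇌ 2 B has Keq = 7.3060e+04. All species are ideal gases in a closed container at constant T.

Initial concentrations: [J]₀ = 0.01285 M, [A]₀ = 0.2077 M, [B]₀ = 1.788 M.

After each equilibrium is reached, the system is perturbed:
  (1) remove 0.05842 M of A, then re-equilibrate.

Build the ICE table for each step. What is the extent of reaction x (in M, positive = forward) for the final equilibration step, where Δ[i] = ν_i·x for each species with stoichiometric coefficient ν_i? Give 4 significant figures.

x = -0.001933 M

Q₀ = 7.2542e+06 vs Keq = 7.3060e+04 ⇒ Q>K, reverse
Step 1:
                  J         A         B
  Initial   0.01285    0.2077     1.788
  Change    0.04465   0.01488  -0.02977
  Equil      0.0575    0.2226     1.758
  solve Keq expr → x = -0.01488; check Q = 7.3060e+04
Then remove 0.05842 M of A.
Step 2:
                  J         A         B
  Initial    0.0575    0.1642     1.758
  Change     0.0058  0.001933 -0.003867
  Equil      0.0633    0.1661     1.754
  solve Keq expr → x = -0.001933; check Q = 7.3060e+04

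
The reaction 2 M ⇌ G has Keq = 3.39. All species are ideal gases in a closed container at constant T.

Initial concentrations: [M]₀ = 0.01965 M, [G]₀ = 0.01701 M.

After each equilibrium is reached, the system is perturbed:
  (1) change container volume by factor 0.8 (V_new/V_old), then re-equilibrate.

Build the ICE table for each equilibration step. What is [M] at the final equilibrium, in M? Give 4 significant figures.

[M]_eq = 0.05008 M

Q₀ = 44.05 vs Keq = 3.39 ⇒ Q>K, reverse
Step 1:
                   M          G
  Initial    0.01965    0.01701
  Change     0.02217   -0.01108
  Equil      0.04182   0.005927
  solve Keq expr → x = -0.01108; check Q = 3.39
Then change container volume by factor 0.8 (V_new/V_old).
Step 2:
                   M          G
  Initial    0.05227   0.007409
  Change   -0.002187   0.001094
  Equil      0.05008   0.008503
  solve Keq expr → x = 0.001094; check Q = 3.39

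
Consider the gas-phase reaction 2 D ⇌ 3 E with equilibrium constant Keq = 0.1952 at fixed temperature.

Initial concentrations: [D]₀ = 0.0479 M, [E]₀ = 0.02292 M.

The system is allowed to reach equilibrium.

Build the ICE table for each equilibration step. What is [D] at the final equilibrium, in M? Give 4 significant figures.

Q₀ = 0.005248 vs Keq = 0.1952 ⇒ Q<K, forward
Step 1:
                    D           E
  Initial      0.0479     0.02292
  Change     -0.02016     0.03024
  Equil       0.02774     0.05316
  solve Keq expr → x = 0.01008; check Q = 0.1952

[D]_eq = 0.02774 M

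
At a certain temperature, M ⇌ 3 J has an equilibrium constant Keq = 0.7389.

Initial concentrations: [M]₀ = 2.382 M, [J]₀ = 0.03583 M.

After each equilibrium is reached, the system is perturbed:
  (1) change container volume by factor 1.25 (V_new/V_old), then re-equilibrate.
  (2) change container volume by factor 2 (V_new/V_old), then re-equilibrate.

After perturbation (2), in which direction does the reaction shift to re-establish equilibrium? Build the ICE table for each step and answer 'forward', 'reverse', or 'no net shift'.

Q₀ = 1.9311e-05 vs Keq = 0.7389 ⇒ Q<K, forward
Step 1:
                    M           J
  init          2.382     0.03583
  Δ           -0.3686       1.106
  eq            2.013       1.142
  solve Keq expr → x = 0.3686; check Q = 0.7389
Then change container volume by factor 1.25 (V_new/V_old).
Step 2:
                    M           J
  init          1.611      0.9133
  Δ          -0.04547      0.1364
  eq            1.565        1.05
  solve Keq expr → x = 0.04547; check Q = 0.7389
Then change container volume by factor 2 (V_new/V_old).
Step 3:
                    M           J
  init         0.7826      0.5248
  Δ          -0.09149      0.2745
  eq           0.6911      0.7993
  solve Keq expr → x = 0.09149; check Q = 0.7389

Direction: forward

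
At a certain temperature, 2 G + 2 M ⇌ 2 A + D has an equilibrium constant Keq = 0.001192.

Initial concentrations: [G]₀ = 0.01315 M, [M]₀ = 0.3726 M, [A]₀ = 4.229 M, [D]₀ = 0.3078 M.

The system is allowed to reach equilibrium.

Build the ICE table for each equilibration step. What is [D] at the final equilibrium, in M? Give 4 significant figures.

[D]_eq = 3.5230e-05 M

Q₀ = 2.2930e+05 vs Keq = 0.001192 ⇒ Q>K, reverse
Step 1:
                    G           M           A           D
  Initial     0.01315      0.3726       4.229      0.3078
  Change       0.6155      0.6155     -0.6155     -0.3078
  Equil        0.6287      0.9881       3.613  3.5230e-05
  solve Keq expr → x = -0.3078; check Q = 0.001192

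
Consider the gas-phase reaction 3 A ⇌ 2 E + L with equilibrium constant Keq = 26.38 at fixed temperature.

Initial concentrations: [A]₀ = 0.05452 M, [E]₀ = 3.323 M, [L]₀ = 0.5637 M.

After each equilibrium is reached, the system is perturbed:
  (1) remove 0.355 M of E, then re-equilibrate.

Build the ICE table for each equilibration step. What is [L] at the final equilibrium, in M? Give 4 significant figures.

Q₀ = 3.8410e+04 vs Keq = 26.38 ⇒ Q>K, reverse
Step 1:
                  A         E         L
  I         0.05452     3.323    0.5637
  C          0.4654   -0.3103   -0.1551
  E            0.52     3.013    0.4086
  solve Keq expr → x = -0.1551; check Q = 26.38
Then remove 0.355 M of E.
Step 2:
                  A         E         L
  I            0.52     2.658    0.4086
  C        -0.03447   0.02298   0.01149
  E          0.4855     2.681      0.42
  solve Keq expr → x = 0.01149; check Q = 26.38

[L]_eq = 0.42 M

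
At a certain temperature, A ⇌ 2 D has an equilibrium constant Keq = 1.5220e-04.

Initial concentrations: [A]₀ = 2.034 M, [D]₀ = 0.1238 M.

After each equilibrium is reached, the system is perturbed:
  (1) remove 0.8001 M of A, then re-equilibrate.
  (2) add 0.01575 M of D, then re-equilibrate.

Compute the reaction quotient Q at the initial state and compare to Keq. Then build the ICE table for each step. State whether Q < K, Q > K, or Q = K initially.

Q₀ = 0.007535 vs Keq = 1.5220e-04 ⇒ Q>K, reverse
Step 1:
                   A          D
  I            2.034     0.1238
  C          0.05299     -0.106
  E            2.087    0.01782
  solve Keq expr → x = -0.05299; check Q = 1.5220e-04
Then remove 0.8001 M of A.
Step 2:
                   A          D
  I            1.287    0.01782
  C         0.001908  -0.003817
  E            1.289    0.01401
  solve Keq expr → x = -0.001908; check Q = 1.5220e-04
Then add 0.01575 M of D.
Step 3:
                   A          D
  I            1.289    0.02976
  C         0.007854   -0.01571
  E            1.297    0.01405
  solve Keq expr → x = -0.007854; check Q = 1.5220e-04

Q₀ = 0.007535; Q > K (proceeds reverse)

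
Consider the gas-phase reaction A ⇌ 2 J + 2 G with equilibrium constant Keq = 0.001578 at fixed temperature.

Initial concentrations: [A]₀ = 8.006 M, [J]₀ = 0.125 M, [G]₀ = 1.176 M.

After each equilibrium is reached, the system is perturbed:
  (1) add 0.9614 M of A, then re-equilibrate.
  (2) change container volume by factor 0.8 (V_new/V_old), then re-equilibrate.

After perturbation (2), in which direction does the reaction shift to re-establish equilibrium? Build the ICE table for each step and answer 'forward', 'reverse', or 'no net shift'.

Direction: reverse

Q₀ = 0.002699 vs Keq = 0.001578 ⇒ Q>K, reverse
Step 1:
                   A          J          G
  init         8.006      0.125      1.176
  Δ          0.01354   -0.02709   -0.02709
  eq            8.02    0.09791      1.149
  solve Keq expr → x = -0.01354; check Q = 0.001578
Then add 0.9614 M of A.
Step 2:
                   A          J          G
  init         8.981    0.09791      1.149
  Δ         -0.00261   0.005219   0.005219
  eq           8.978     0.1031      1.154
  solve Keq expr → x = 0.00261; check Q = 0.001578
Then change container volume by factor 0.8 (V_new/V_old).
Step 3:
                   A          J          G
  init         11.22     0.1289      1.443
  Δ          0.01717   -0.03435   -0.03435
  eq           11.24    0.09457      1.408
  solve Keq expr → x = -0.01717; check Q = 0.001578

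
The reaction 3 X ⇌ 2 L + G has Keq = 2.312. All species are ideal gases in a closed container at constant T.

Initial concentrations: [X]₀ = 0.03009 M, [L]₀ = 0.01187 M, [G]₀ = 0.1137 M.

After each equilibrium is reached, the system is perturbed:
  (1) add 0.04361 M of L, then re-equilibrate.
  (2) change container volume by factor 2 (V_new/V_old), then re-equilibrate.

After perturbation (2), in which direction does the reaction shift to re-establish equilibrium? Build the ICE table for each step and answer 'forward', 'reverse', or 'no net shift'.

Q₀ = 0.588 vs Keq = 2.312 ⇒ Q<K, forward
Step 1:
                    X           L           G
  init        0.03009     0.01187      0.1137
  Δ         -0.006489    0.004326    0.002163
  eq           0.0236      0.0162      0.1159
  solve Keq expr → x = 0.002163; check Q = 2.312
Then add 0.04361 M of L.
Step 2:
                    X           L           G
  init         0.0236     0.05981      0.1159
  Δ           0.02209    -0.01473   -0.007363
  eq          0.04569     0.04508      0.1085
  solve Keq expr → x = -0.007363; check Q = 2.312
Then change container volume by factor 2 (V_new/V_old).
Step 3:
                    X           L           G
  init        0.02284     0.02254     0.05425
  Δ                 0           0           0
  eq          0.02284     0.02254     0.05425
  solve Keq expr → x = 0; check Q = 2.312

Direction: no net shift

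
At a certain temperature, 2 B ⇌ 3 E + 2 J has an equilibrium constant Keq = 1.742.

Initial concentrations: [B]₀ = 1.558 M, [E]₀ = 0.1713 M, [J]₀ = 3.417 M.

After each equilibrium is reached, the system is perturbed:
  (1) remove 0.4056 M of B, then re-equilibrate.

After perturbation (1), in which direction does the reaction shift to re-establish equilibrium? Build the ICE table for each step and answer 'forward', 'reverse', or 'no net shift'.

Direction: reverse

Q₀ = 0.02418 vs Keq = 1.742 ⇒ Q<K, forward
Step 1:
                  B         E         J
  I           1.558    0.1713     3.417
  C         -0.2807    0.4211    0.2807
  E           1.277    0.5924     3.698
  solve Keq expr → x = 0.1404; check Q = 1.742
Then remove 0.4056 M of B.
Step 2:
                  B         E         J
  I          0.8717    0.5924     3.698
  C         0.06883   -0.1032  -0.06883
  E          0.9405    0.4891     3.629
  solve Keq expr → x = -0.03441; check Q = 1.742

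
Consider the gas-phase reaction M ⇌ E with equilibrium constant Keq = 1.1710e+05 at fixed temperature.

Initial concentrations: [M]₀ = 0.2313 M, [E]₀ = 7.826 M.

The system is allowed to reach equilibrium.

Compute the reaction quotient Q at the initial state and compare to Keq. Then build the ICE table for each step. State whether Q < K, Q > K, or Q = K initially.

Q₀ = 33.83 vs Keq = 1.1710e+05 ⇒ Q<K, forward
Step 1:
                   M          E
  init        0.2313      7.826
  Δ          -0.2312     0.2312
  eq      6.8806e-05      8.057
  solve Keq expr → x = 0.2312; check Q = 1.1710e+05

Q₀ = 33.83; Q < K (proceeds forward)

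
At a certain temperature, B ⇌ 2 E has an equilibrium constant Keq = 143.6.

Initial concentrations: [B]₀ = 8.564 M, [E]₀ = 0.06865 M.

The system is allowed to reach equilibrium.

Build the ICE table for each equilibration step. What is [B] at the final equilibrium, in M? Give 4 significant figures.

[B]_eq = 1.431 M

Q₀ = 5.5031e-04 vs Keq = 143.6 ⇒ Q<K, forward
Step 1:
                  B         E
  init        8.564   0.06865
  Δ          -7.133     14.27
  eq          1.431     14.33
  solve Keq expr → x = 7.133; check Q = 143.6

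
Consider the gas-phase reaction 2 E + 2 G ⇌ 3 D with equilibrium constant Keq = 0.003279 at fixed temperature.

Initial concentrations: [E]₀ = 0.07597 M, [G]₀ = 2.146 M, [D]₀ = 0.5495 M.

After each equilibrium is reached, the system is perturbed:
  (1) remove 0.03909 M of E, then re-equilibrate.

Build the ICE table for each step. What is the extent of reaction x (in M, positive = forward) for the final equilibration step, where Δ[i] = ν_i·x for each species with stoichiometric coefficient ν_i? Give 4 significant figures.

Q₀ = 6.243 vs Keq = 0.003279 ⇒ Q>K, reverse
Step 1:
                    E           G           D
  I           0.07597       2.146      0.5495
  C            0.2771      0.2771     -0.4156
  E             0.353       2.423      0.1339
  solve Keq expr → x = -0.1385; check Q = 0.003279
Then remove 0.03909 M of E.
Step 2:
                    E           G           D
  I             0.314       2.423      0.1339
  C          0.005607    0.005607   -0.008411
  E            0.3196       2.429      0.1255
  solve Keq expr → x = -0.002804; check Q = 0.003279

x = -0.002804 M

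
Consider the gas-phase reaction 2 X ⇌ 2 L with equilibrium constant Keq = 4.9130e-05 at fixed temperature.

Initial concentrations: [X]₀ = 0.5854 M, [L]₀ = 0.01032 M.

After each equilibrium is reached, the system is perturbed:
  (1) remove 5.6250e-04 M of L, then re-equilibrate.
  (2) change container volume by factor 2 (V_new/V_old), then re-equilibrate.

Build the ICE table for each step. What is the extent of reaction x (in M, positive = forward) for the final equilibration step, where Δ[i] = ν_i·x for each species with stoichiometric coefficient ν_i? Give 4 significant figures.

x = 0 M

Q₀ = 3.1078e-04 vs Keq = 4.9130e-05 ⇒ Q>K, reverse
Step 1:
                    X           L
  Initial      0.5854     0.01032
  Change     0.006173   -0.006173
  Equil        0.5916    0.004147
  solve Keq expr → x = -0.003087; check Q = 4.9130e-05
Then remove 5.6250e-04 M of L.
Step 2:
                    X           L
  Initial      0.5916    0.003584
  Change  -5.5858e-04  5.5858e-04
  Equil         0.591    0.004143
  solve Keq expr → x = 2.7929e-04; check Q = 4.9130e-05
Then change container volume by factor 2 (V_new/V_old).
Step 3:
                    X           L
  Initial      0.2955    0.002071
  Change            0           0
  Equil        0.2955    0.002071
  solve Keq expr → x = 0; check Q = 4.9130e-05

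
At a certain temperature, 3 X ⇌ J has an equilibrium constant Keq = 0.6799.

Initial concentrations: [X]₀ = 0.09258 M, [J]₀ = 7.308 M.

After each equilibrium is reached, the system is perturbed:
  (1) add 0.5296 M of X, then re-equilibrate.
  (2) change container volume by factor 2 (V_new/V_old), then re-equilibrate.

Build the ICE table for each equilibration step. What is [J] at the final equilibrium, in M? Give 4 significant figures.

Q₀ = 9210 vs Keq = 0.6799 ⇒ Q>K, reverse
Step 1:
                    X           J
  init        0.09258       7.308
  Δ             2.044     -0.6812
  eq            2.136       6.627
  solve Keq expr → x = -0.6812; check Q = 0.6799
Then add 0.5296 M of X.
Step 2:
                    X           J
  init          2.666       6.627
  Δ           -0.5114      0.1705
  eq            2.154       6.797
  solve Keq expr → x = 0.1705; check Q = 0.6799
Then change container volume by factor 2 (V_new/V_old).
Step 3:
                    X           J
  init          1.077       3.399
  Δ            0.5986     -0.1995
  eq            1.676       3.199
  solve Keq expr → x = -0.1995; check Q = 0.6799

[J]_eq = 3.199 M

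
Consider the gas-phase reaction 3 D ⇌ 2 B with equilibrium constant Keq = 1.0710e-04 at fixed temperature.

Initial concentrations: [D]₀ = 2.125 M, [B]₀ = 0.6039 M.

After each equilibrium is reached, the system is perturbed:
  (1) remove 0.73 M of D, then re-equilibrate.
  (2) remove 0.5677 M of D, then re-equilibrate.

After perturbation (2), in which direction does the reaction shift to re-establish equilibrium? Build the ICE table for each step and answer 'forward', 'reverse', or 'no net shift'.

Direction: reverse

Q₀ = 0.03801 vs Keq = 1.0710e-04 ⇒ Q>K, reverse
Step 1:
                    D           B
  init          2.125      0.6039
  Δ            0.8271     -0.5514
  eq            2.952     0.05249
  solve Keq expr → x = -0.2757; check Q = 1.0710e-04
Then remove 0.73 M of D.
Step 2:
                    D           B
  init          2.222     0.05249
  Δ            0.0264     -0.0176
  eq            2.249     0.03489
  solve Keq expr → x = -0.0088; check Q = 1.0710e-04
Then remove 0.5677 M of D.
Step 3:
                    D           B
  init          1.681     0.03489
  Δ           0.01797    -0.01198
  eq            1.699     0.02291
  solve Keq expr → x = -0.005989; check Q = 1.0710e-04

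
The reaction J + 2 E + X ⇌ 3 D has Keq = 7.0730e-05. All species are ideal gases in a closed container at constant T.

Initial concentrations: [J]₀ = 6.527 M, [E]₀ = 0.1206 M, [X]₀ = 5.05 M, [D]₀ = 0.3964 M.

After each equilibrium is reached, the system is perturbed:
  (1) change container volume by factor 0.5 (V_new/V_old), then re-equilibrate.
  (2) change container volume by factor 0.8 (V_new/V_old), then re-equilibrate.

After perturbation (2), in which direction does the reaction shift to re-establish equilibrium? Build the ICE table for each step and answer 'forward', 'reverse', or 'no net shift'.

Direction: forward

Q₀ = 0.1299 vs Keq = 7.0730e-05 ⇒ Q>K, reverse
Step 1:
                  J         E         X         D
  I           6.527    0.1206      5.05    0.3964
  C          0.1103    0.2206    0.1103   -0.3308
  E           6.637    0.3412      5.16   0.06557
  solve Keq expr → x = -0.1103; check Q = 7.0730e-05
Then change container volume by factor 0.5 (V_new/V_old).
Step 2:
                  J         E         X         D
  I           13.27    0.6823     10.32    0.1311
  C        -0.01022  -0.02045  -0.01022   0.03067
  E           13.26    0.6619     10.31    0.1618
  solve Keq expr → x = 0.01022; check Q = 7.0730e-05
Then change container volume by factor 0.8 (V_new/V_old).
Step 3:
                  J         E         X         D
  I           16.58    0.8273     12.89    0.2023
  C       -0.004646 -0.009292 -0.004646   0.01394
  E           16.58     0.818     12.88    0.2162
  solve Keq expr → x = 0.004646; check Q = 7.0730e-05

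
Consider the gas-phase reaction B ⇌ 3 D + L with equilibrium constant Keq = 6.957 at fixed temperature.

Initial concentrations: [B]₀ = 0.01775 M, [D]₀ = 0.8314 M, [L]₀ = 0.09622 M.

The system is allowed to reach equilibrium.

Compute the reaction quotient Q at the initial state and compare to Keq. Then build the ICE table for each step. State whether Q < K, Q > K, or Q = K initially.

Q₀ = 3.115 vs Keq = 6.957 ⇒ Q<K, forward
Step 1:
                   B          D          L
  I          0.01775     0.8314    0.09622
  C        -0.008314    0.02494   0.008314
  E         0.009436     0.8563     0.1045
  solve Keq expr → x = 0.008314; check Q = 6.957

Q₀ = 3.115; Q < K (proceeds forward)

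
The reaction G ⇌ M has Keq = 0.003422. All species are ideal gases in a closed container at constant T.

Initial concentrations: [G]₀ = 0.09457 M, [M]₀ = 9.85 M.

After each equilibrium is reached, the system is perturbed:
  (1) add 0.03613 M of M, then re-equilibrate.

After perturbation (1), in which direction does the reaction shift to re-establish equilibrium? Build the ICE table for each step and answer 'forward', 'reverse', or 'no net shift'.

Direction: reverse

Q₀ = 104.2 vs Keq = 0.003422 ⇒ Q>K, reverse
Step 1:
                    G           M
  Initial     0.09457        9.85
  Change        9.816      -9.816
  Equil         9.911     0.03391
  solve Keq expr → x = -9.816; check Q = 0.003422
Then add 0.03613 M of M.
Step 2:
                    G           M
  Initial       9.911     0.07004
  Change      0.03601    -0.03601
  Equil         9.947     0.03404
  solve Keq expr → x = -0.03601; check Q = 0.003422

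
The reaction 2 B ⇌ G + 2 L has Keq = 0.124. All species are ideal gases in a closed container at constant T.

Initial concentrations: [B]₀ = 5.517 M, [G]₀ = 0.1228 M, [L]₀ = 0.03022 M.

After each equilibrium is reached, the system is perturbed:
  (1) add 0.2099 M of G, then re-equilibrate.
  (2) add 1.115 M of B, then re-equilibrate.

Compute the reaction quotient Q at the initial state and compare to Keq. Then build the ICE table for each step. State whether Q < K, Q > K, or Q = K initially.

Q₀ = 3.6845e-06; Q < K (proceeds forward)

Q₀ = 3.6845e-06 vs Keq = 0.124 ⇒ Q<K, forward
Step 1:
                    B           G           L
  Initial       5.517      0.1228     0.03022
  Change       -1.491      0.7456       1.491
  Equil         4.026      0.8684       1.521
  solve Keq expr → x = 0.7456; check Q = 0.124
Then add 0.2099 M of G.
Step 2:
                    B           G           L
  Initial       4.026       1.078       1.521
  Change      0.09325    -0.04662    -0.09325
  Equil         4.119       1.032       1.428
  solve Keq expr → x = -0.04662; check Q = 0.124
Then add 1.115 M of B.
Step 3:
                    B           G           L
  Initial       5.234       1.032       1.428
  Change      -0.2226      0.1113      0.2226
  Equil         5.012       1.143       1.651
  solve Keq expr → x = 0.1113; check Q = 0.124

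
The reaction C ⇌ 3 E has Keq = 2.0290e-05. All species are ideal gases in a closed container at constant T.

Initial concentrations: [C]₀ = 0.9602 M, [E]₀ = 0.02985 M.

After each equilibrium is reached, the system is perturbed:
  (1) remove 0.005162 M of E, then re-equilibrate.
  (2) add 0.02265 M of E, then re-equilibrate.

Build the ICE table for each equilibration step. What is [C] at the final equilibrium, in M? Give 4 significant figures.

Q₀ = 2.7699e-05 vs Keq = 2.0290e-05 ⇒ Q>K, reverse
Step 1:
                  C         E
  init       0.9602   0.02985
  Δ       9.7763e-04 -0.002933
  eq         0.9612   0.02692
  solve Keq expr → x = -9.7763e-04; check Q = 2.0290e-05
Then remove 0.005162 M of E.
Step 2:
                  C         E
  init       0.9612   0.02176
  Δ       -0.001715  0.005146
  eq         0.9595    0.0269
  solve Keq expr → x = 0.001715; check Q = 2.0290e-05
Then add 0.02265 M of E.
Step 3:
                  C         E
  init       0.9595   0.04955
  Δ        0.007527  -0.02258
  eq          0.967   0.02697
  solve Keq expr → x = -0.007527; check Q = 2.0290e-05

[C]_eq = 0.967 M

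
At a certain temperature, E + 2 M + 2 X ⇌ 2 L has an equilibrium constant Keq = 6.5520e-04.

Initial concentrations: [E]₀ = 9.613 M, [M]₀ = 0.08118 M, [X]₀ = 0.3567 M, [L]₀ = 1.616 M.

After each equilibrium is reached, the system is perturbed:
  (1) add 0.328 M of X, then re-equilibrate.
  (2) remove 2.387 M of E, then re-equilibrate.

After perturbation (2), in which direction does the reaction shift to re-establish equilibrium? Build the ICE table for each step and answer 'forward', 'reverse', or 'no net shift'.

Q₀ = 324 vs Keq = 6.5520e-04 ⇒ Q>K, reverse
Step 1:
                   E          M          X          L
  Initial      9.613    0.08118     0.3567      1.616
  Change      0.7008      1.402      1.402     -1.402
  Equil        10.31      1.483      1.758     0.2143
  solve Keq expr → x = -0.7008; check Q = 6.5520e-04
Then add 0.328 M of X.
Step 2:
                   E          M          X          L
  Initial      10.31      1.483      2.086     0.2143
  Change    -0.01542   -0.03083   -0.03083    0.03083
  Equil         10.3      1.452      2.056     0.2452
  solve Keq expr → x = 0.01542; check Q = 6.5520e-04
Then remove 2.387 M of E.
Step 3:
                   E          M          X          L
  Initial      7.911      1.452      2.056     0.2452
  Change     0.01201    0.02401    0.02401   -0.02401
  Equil        7.923      1.476       2.08     0.2212
  solve Keq expr → x = -0.01201; check Q = 6.5520e-04

Direction: reverse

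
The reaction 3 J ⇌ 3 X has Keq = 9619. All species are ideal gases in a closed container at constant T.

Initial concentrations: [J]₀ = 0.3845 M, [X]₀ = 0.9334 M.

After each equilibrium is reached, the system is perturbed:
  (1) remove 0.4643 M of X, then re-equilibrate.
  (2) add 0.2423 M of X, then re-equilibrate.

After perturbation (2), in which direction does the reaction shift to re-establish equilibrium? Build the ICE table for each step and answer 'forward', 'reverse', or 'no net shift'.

Q₀ = 14.31 vs Keq = 9619 ⇒ Q<K, forward
Step 1:
                  J         X
  Initial    0.3845    0.9334
  Change    -0.3253    0.3253
  Equil     0.05919     1.259
  solve Keq expr → x = 0.1084; check Q = 9619
Then remove 0.4643 M of X.
Step 2:
                  J         X
  Initial   0.05919    0.7944
  Change   -0.02085   0.02085
  Equil     0.03833    0.8153
  solve Keq expr → x = 0.00695; check Q = 9619
Then add 0.2423 M of X.
Step 3:
                  J         X
  Initial   0.03833     1.058
  Change    0.01088  -0.01088
  Equil     0.04922     1.047
  solve Keq expr → x = -0.003627; check Q = 9619

Direction: reverse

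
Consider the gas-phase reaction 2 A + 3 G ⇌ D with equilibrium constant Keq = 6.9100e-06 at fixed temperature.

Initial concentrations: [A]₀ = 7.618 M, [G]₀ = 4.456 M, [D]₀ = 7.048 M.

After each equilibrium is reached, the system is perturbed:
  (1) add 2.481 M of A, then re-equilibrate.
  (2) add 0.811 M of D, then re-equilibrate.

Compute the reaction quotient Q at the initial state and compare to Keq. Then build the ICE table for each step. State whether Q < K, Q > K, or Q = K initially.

Q₀ = 0.001373 vs Keq = 6.9100e-06 ⇒ Q>K, reverse
Step 1:
                    A           G           D
  I             7.618       4.456       7.048
  C             6.434       9.651      -3.217
  E             14.05       14.11       3.831
  solve Keq expr → x = -3.217; check Q = 6.9100e-06
Then add 2.481 M of A.
Step 2:
                    A           G           D
  I             16.53       14.11       3.831
  C           -0.5627      -0.844      0.2813
  E             15.97       13.26       4.112
  solve Keq expr → x = 0.2813; check Q = 6.9100e-06
Then add 0.811 M of D.
Step 3:
                    A           G           D
  I             15.97       13.26       4.923
  C            0.3211      0.4817     -0.1606
  E             16.29       13.75       4.763
  solve Keq expr → x = -0.1606; check Q = 6.9100e-06

Q₀ = 0.001373; Q > K (proceeds reverse)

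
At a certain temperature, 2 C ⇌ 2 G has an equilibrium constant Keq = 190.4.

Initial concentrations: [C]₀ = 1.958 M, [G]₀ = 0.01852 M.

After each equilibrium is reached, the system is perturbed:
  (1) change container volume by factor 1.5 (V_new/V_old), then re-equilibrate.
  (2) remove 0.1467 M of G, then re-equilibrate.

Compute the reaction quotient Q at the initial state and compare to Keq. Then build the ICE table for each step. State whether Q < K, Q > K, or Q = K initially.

Q₀ = 8.9466e-05 vs Keq = 190.4 ⇒ Q<K, forward
Step 1:
                    C           G
  init          1.958     0.01852
  Δ            -1.824       1.824
  eq           0.1336       1.843
  solve Keq expr → x = 0.9122; check Q = 190.4
Then change container volume by factor 1.5 (V_new/V_old).
Step 2:
                    C           G
  init        0.08904       1.229
  Δ                 0           0
  eq          0.08904       1.229
  solve Keq expr → x = 0; check Q = 190.4
Then remove 0.1467 M of G.
Step 3:
                    C           G
  init        0.08904       1.082
  Δ         -0.009913    0.009913
  eq          0.07913       1.092
  solve Keq expr → x = 0.004957; check Q = 190.4

Q₀ = 8.9466e-05; Q < K (proceeds forward)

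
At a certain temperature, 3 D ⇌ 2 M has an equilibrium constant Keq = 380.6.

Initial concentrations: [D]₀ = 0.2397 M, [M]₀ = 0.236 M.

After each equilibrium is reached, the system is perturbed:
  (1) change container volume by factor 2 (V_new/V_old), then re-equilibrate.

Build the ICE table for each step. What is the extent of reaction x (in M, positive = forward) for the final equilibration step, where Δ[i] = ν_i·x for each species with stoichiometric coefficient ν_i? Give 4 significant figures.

Q₀ = 4.044 vs Keq = 380.6 ⇒ Q<K, forward
Step 1:
                  D         M
  I          0.2397     0.236
  C         -0.1712    0.1141
  E         0.06854    0.3501
  solve Keq expr → x = 0.05705; check Q = 380.6
Then change container volume by factor 2 (V_new/V_old).
Step 2:
                  D         M
  I         0.03427    0.1751
  C        0.008024 -0.005349
  E          0.0423    0.1697
  solve Keq expr → x = -0.002675; check Q = 380.6

x = -0.002675 M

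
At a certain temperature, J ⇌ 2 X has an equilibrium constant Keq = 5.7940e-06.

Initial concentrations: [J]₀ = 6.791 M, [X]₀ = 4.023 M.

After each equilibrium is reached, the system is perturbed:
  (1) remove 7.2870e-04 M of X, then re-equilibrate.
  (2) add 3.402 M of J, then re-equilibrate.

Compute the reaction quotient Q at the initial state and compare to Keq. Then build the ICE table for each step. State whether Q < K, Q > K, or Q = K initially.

Q₀ = 2.383 vs Keq = 5.7940e-06 ⇒ Q>K, reverse
Step 1:
                    J           X
  I             6.791       4.023
  C             2.008      -4.016
  E             8.799     0.00714
  solve Keq expr → x = -2.008; check Q = 5.7940e-06
Then remove 7.2870e-04 M of X.
Step 2:
                    J           X
  I             8.799    0.006411
  C       -3.6428e-04  7.2855e-04
  E             8.799     0.00714
  solve Keq expr → x = 3.6428e-04; check Q = 5.7940e-06
Then add 3.402 M of J.
Step 3:
                    J           X
  I              12.2     0.00714
  C       -6.3379e-04    0.001268
  E              12.2    0.008408
  solve Keq expr → x = 6.3379e-04; check Q = 5.7940e-06

Q₀ = 2.383; Q > K (proceeds reverse)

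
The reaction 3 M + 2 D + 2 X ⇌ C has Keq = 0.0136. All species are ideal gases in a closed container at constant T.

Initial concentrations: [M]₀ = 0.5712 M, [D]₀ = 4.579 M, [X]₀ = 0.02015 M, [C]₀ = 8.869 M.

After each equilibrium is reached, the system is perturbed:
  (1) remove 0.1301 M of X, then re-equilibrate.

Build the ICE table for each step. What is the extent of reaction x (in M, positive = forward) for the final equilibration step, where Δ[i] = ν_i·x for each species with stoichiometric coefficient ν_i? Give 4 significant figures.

Q₀ = 5590 vs Keq = 0.0136 ⇒ Q>K, reverse
Step 1:
                   M          D          X          C
  init        0.5712      4.579    0.02015      8.869
  Δ            1.767      1.178      1.178    -0.5891
  eq           2.339      5.757      1.198       8.28
  solve Keq expr → x = -0.5891; check Q = 0.0136
Then remove 0.1301 M of X.
Step 2:
                   M          D          X          C
  init         2.339      5.757      1.068       8.28
  Δ          0.08364    0.05576    0.05576   -0.02788
  eq           2.422      5.813      1.124      8.252
  solve Keq expr → x = -0.02788; check Q = 0.0136

x = -0.02788 M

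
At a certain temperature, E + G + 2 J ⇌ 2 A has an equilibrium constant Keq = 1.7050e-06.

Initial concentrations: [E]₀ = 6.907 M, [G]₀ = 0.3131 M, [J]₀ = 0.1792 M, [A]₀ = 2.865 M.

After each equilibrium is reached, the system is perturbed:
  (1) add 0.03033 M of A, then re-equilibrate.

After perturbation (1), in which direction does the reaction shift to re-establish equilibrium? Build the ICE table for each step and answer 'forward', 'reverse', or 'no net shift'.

Q₀ = 118.2 vs Keq = 1.7050e-06 ⇒ Q>K, reverse
Step 1:
                  E         G         J         A
  I           6.907    0.3131    0.1792     2.865
  C           1.425     1.425      2.85     -2.85
  E           8.332     1.738     3.029   0.01505
  solve Keq expr → x = -1.425; check Q = 1.7050e-06
Then add 0.03033 M of A.
Step 2:
                  E         G         J         A
  I           8.332     1.738     3.029   0.04538
  C         0.01505   0.01505    0.0301   -0.0301
  E           8.347     1.753     3.059   0.01528
  solve Keq expr → x = -0.01505; check Q = 1.7050e-06

Direction: reverse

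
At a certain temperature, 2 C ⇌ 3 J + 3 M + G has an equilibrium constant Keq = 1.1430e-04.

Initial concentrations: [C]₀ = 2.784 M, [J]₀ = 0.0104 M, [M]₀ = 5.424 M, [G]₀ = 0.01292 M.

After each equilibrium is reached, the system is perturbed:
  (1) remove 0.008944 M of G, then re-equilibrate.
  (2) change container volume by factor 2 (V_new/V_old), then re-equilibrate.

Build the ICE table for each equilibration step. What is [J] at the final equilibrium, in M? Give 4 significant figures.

Q₀ = 2.9921e-07 vs Keq = 1.1430e-04 ⇒ Q<K, forward
Step 1:
                    C           J           M           G
  I             2.784      0.0104       5.424     0.01292
  C          -0.03111     0.04666     0.04666     0.01555
  E             2.753     0.05706       5.471     0.02847
  solve Keq expr → x = 0.01555; check Q = 1.1430e-04
Then remove 0.008944 M of G.
Step 2:
                    C           J           M           G
  I             2.753     0.05706       5.471     0.01953
  C         -0.003724    0.005586    0.005586    0.001862
  E             2.749     0.06265       5.476     0.02139
  solve Keq expr → x = 0.001862; check Q = 1.1430e-04
Then change container volume by factor 2 (V_new/V_old).
Step 3:
                    C           J           M           G
  I             1.375     0.03132       2.738      0.0107
  C          -0.02789     0.04183     0.04183     0.01394
  E             1.347     0.07316        2.78     0.02464
  solve Keq expr → x = 0.01394; check Q = 1.1430e-04

[J]_eq = 0.07316 M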